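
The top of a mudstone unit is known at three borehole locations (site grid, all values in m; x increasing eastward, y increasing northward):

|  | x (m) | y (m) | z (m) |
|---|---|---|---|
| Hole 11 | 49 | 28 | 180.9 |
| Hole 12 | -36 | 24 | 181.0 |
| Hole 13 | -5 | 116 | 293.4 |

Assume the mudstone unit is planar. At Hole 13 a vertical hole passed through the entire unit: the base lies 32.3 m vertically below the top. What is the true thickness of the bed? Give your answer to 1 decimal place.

20.2 m

Let the plane be z = a·x + b·y + c.
Hole 12−Hole 11: −85a − 4b = 0.1;  Hole 13−Hole 11: −54a + 88b = 112.5.
Solving gives a = −0.05962, b = 1.24183.
|∇z| = √(a²+b²) = 1.24326, so dip δ = arctan(1.24326) = 51.19°.
True thickness = vertical thickness × cos δ = 32.3 × cos 51.19° = 20.2 m.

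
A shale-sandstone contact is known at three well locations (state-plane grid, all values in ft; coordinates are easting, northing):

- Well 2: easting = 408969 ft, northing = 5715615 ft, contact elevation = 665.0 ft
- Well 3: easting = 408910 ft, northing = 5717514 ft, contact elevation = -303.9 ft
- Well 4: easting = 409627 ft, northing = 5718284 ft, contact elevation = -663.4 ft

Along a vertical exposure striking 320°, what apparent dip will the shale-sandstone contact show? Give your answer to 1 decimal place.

Let the plane be z = a·easting + b·northing + c.
Well 3−Well 2: −59a + 1899b = −968.9;  Well 4−Well 2: 658a + 2669b = −1328.4.
Solving gives a = 0.04503, b = −0.50882.
Unit vector along 320° is (sin 320°, cos 320°) = (-0.6428, 0.7660).
Slope in that direction = a·(-0.6428) + b·(0.7660) = −0.41872.
Apparent dip = arctan|0.41872| = 22.7° (true dip is 27.1°, so apparent ≤ true as expected).

22.7°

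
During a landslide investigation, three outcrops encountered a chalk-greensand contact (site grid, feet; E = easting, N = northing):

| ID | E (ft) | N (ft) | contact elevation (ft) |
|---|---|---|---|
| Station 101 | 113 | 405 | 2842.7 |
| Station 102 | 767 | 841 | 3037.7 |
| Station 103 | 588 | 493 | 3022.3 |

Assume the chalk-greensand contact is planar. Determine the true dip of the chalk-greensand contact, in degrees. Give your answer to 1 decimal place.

23.8°

Two edge vectors: Station 101→Station 102 = (654, 436, 195), Station 101→Station 103 = (475, 88, 179.6).
Normal n = (Station 101→Station 102) × (Station 101→Station 103) = (61145.6, -24833.4, -149548).
So ∂z/∂E = −n_x/n_z = 0.40887 and ∂z/∂N = −n_y/n_z = −0.16606.
Gradient magnitude |∇z| = √(a² + b²) = √(0.16717 + 0.02757) = 0.44130.
True dip = arctan(0.44130) = 23.8°, dipping toward WNW (azimuth ≈ 292°).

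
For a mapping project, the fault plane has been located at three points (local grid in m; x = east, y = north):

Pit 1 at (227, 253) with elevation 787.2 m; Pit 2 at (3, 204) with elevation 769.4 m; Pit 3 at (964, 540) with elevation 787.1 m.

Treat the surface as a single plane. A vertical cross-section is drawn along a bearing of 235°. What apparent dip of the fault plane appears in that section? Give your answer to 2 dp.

Let the plane be z = a·x + b·y + c.
Pit 2−Pit 1: −224a − 49b = −17.8;  Pit 3−Pit 1: 737a + 287b = −0.1.
Solving gives a = 0.18149, b = −0.46641.
Unit vector along 235° is (sin 235°, cos 235°) = (-0.8192, -0.5736).
Slope in that direction = a·(-0.8192) + b·(-0.5736) = 0.11885.
Apparent dip = arctan|0.11885| = 6.78° (true dip is 26.6°, so apparent ≤ true as expected).

6.78°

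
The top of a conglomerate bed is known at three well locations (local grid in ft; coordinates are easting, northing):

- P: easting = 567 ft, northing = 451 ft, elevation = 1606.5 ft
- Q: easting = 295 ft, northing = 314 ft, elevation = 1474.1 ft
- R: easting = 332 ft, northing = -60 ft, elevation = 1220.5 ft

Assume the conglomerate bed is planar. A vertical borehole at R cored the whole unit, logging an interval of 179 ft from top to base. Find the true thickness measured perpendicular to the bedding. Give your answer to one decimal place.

Two edge vectors: P→Q = (-272, -137, -132.4), P→R = (-235, -511, -386).
Normal n = (P→Q) × (P→R) = (-14774.4, -73878, 106797).
So ∂z/∂easting = −n_x/n_z = 0.13834 and ∂z/∂northing = −n_y/n_z = 0.69176.
|∇z| = √(a²+b²) = 0.70546, so dip δ = arctan(0.70546) = 35.20°.
True thickness = vertical thickness × cos δ = 179 × cos 35.20° = 146.3 ft.

146.3 ft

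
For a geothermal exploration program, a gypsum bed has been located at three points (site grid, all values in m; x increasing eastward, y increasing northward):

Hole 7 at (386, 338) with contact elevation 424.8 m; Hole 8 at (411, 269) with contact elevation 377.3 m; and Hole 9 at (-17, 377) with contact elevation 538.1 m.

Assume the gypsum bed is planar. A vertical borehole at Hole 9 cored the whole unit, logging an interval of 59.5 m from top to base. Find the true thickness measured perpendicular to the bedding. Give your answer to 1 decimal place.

50.0 m

Two edge vectors: Hole 7→Hole 8 = (25, -69, -47.5), Hole 7→Hole 9 = (-403, 39, 113.3).
Normal n = (Hole 7→Hole 8) × (Hole 7→Hole 9) = (-5965.2, 16310, -26832).
So ∂z/∂x = −n_x/n_z = −0.22232 and ∂z/∂y = −n_y/n_z = 0.60786.
|∇z| = √(a²+b²) = 0.64724, so dip δ = arctan(0.64724) = 32.91°.
True thickness = vertical thickness × cos δ = 59.5 × cos 32.91° = 50.0 m.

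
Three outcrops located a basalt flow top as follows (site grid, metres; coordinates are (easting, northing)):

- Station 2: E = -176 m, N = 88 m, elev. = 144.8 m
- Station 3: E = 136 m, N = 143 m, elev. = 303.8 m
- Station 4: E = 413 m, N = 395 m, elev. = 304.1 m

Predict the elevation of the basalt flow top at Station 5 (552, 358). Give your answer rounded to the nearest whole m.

Let the plane be z = a·E + b·N + c.
Station 3−Station 2: 312a + 55b = 159;  Station 4−Station 2: 589a + 307b = 159.3.
Solving gives a = 0.63184, b = −0.69333.
Then c = 144.8 − a·-176 − b·88 = 317.02.
At (552, 358): z = 348.8 − 248.2 + 317.02 = 417.6 m.

418 m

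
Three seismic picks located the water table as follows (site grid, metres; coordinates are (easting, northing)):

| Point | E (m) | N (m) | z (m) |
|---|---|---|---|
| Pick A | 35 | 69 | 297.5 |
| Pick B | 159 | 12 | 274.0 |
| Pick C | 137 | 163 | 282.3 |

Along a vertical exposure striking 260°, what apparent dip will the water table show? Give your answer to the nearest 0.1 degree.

Let the plane be z = a·E + b·N + c.
Pick B−Pick A: 124a − 57b = −23.5;  Pick C−Pick A: 102a + 94b = −15.2.
Solving gives a = −0.17604, b = 0.02932.
Unit vector along 260° is (sin 260°, cos 260°) = (-0.9848, -0.1736).
Slope in that direction = a·(-0.9848) + b·(-0.1736) = 0.16827.
Apparent dip = arctan|0.16827| = 9.6° (true dip is 10.1°, so apparent ≤ true as expected).

9.6°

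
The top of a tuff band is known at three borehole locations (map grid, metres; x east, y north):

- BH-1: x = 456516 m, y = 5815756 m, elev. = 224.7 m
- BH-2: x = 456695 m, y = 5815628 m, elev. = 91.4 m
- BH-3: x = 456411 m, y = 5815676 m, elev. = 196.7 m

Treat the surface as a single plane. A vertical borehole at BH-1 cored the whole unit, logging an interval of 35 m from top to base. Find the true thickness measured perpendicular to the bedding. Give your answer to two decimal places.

Let the plane be z = a·x + b·y + c.
BH-2−BH-1: 179a − 128b = −133.3;  BH-3−BH-1: −105a − 80b = −28.
Solving gives a = −0.25504, b = 0.68474.
|∇z| = √(a²+b²) = 0.73070, so dip δ = arctan(0.73070) = 36.16°.
True thickness = vertical thickness × cos δ = 35 × cos 36.16° = 28.26 m.

28.26 m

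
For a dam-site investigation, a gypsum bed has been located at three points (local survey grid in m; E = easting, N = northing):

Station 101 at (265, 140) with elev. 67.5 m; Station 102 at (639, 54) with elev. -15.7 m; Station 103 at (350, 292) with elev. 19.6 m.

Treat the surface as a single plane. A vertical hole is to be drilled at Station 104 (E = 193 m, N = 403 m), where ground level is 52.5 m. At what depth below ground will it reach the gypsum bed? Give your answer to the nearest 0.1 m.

10.6 m

Let the plane be z = a·E + b·N + c.
Station 102−Station 101: 374a − 86b = −83.2;  Station 103−Station 101: 85a + 152b = −47.9.
Solving gives a = −0.26132, b = −0.16900.
Then c = 67.5 − a·265 − b·140 = 160.41.
At (193, 403): z_contact = −50.43 − 68.11 + 160.41 = 41.87 m.
Depth below ground = 52.5 − 41.87 = 10.6 m.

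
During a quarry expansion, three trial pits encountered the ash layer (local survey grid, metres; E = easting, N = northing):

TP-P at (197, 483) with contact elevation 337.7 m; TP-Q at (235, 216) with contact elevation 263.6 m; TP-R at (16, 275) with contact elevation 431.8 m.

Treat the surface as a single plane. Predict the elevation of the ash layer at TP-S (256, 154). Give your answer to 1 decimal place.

Two edge vectors: TP-P→TP-Q = (38, -267, -74.1), TP-P→TP-R = (-181, -208, 94.1).
Normal n = (TP-P→TP-Q) × (TP-P→TP-R) = (-40537.5, 9836.3, -56231).
So ∂z/∂E = −n_x/n_z = −0.72091 and ∂z/∂N = −n_y/n_z = 0.17493.
Intercept c from TP-P: 337.7 + 142.02 − 84.49 = 395.23.
At (256, 154): z = −184.6 + 26.9 + 395.23 = 237.6 m.

237.6 m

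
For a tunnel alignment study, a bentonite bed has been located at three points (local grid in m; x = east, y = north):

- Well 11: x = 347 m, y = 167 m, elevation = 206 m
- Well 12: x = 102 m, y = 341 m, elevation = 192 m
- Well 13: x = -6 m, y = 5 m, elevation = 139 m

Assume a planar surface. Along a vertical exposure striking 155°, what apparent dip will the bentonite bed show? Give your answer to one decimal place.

2.6°

Two edge vectors: Well 11→Well 12 = (-245, 174, -14), Well 11→Well 13 = (-353, -162, -67).
Normal n = (Well 11→Well 12) × (Well 11→Well 13) = (-13926, -11473, 101112).
So ∂z/∂x = −n_x/n_z = 0.13773 and ∂z/∂y = −n_y/n_z = 0.11347.
Unit vector along 155° is (sin 155°, cos 155°) = (0.4226, -0.9063).
Slope in that direction = a·(0.4226) + b·(-0.9063) = −0.04463.
Apparent dip = arctan|0.04463| = 2.6° (true dip is 10.1°, so apparent ≤ true as expected).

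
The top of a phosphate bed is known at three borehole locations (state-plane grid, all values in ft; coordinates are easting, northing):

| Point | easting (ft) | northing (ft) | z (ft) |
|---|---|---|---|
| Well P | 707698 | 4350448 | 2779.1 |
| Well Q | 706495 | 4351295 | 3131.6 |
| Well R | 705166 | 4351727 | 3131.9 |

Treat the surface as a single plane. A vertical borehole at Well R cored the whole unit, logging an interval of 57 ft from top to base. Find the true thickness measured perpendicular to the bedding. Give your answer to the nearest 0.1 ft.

44.2 ft

Two edge vectors: Well P→Well Q = (-1203, 847, 352.5), Well P→Well R = (-2532, 1279, 352.8).
Normal n = (Well P→Well Q) × (Well P→Well R) = (-152025.9, -468111.6, 605967).
So ∂z/∂easting = −n_x/n_z = 0.25088 and ∂z/∂northing = −n_y/n_z = 0.77250.
|∇z| = √(a²+b²) = 0.81222, so dip δ = arctan(0.81222) = 39.08°.
True thickness = vertical thickness × cos δ = 57 × cos 39.08° = 44.2 ft.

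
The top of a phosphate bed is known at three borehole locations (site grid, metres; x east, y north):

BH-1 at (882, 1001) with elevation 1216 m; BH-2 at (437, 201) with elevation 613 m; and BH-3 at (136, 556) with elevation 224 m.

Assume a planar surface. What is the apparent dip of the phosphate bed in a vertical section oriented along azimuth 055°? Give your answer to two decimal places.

47.49°

Let the plane be z = a·x + b·y + c.
BH-2−BH-1: −445a − 800b = −603;  BH-3−BH-1: −746a − 445b = −992.
Solving gives a = 1.31720, b = 0.02106.
Unit vector along 055° is (sin 55°, cos 55°) = (0.8192, 0.5736).
Slope in that direction = a·(0.8192) + b·(0.5736) = 1.09106.
Apparent dip = arctan|1.09106| = 47.49° (true dip is 52.8°, so apparent ≤ true as expected).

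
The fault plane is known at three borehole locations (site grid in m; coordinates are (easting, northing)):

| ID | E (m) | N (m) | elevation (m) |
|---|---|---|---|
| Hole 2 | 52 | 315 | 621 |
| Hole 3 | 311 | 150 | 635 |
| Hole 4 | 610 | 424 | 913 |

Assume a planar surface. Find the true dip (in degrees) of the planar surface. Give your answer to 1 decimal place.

Two edge vectors: Hole 2→Hole 3 = (259, -165, 14), Hole 2→Hole 4 = (558, 109, 292).
Normal n = (Hole 2→Hole 3) × (Hole 2→Hole 4) = (-49706, -67816, 120301).
So ∂z/∂E = −n_x/n_z = 0.41318 and ∂z/∂N = −n_y/n_z = 0.56372.
Gradient magnitude |∇z| = √(a² + b²) = √(0.17072 + 0.31778) = 0.69893.
True dip = arctan(0.69893) = 35.0°, dipping toward SW (azimuth ≈ 216°).

35.0°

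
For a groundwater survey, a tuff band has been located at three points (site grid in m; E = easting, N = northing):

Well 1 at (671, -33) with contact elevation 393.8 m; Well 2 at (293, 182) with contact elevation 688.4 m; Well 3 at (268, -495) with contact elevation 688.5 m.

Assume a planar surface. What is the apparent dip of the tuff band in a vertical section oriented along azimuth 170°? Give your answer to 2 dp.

Let the plane be z = a·E + b·N + c.
Well 2−Well 1: −378a + 215b = 294.6;  Well 3−Well 1: −403a − 462b = 294.7.
Solving gives a = −0.76341, b = 0.02804.
Unit vector along 170° is (sin 170°, cos 170°) = (0.1736, -0.9848).
Slope in that direction = a·(0.1736) + b·(-0.9848) = −0.16018.
Apparent dip = arctan|0.16018| = 9.10° (true dip is 37.4°, so apparent ≤ true as expected).

9.10°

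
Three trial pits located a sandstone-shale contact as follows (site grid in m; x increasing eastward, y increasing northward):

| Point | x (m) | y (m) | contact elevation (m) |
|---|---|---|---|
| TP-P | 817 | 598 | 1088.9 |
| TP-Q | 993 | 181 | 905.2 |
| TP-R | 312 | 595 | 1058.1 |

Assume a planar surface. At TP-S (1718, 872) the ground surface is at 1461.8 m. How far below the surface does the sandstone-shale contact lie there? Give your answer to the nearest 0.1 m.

193.0 m

Two edge vectors: TP-P→TP-Q = (176, -417, -183.7), TP-P→TP-R = (-505, -3, -30.8).
Normal n = (TP-P→TP-Q) × (TP-P→TP-R) = (12292.5, 98189.3, -211113).
So ∂z/∂x = −n_x/n_z = 0.058227 and ∂z/∂y = −n_y/n_z = 0.465103.
Intercept c from TP-P: 1088.9 − 47.57 − 278.13 = 763.20.
At (1718, 872): z_contact = 100.03 + 405.57 + 763.20 = 1268.80 m.
Depth below ground = 1461.8 − 1268.80 = 193.0 m.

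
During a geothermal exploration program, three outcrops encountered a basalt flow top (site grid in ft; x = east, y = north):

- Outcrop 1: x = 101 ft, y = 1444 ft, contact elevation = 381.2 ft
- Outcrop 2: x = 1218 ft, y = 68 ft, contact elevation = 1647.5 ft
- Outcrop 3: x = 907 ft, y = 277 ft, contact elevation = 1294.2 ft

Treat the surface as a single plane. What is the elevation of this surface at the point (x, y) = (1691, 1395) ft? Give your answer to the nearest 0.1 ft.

Two edge vectors: Outcrop 1→Outcrop 2 = (1117, -1376, 1266.3), Outcrop 1→Outcrop 3 = (806, -1167, 913).
Normal n = (Outcrop 1→Outcrop 2) × (Outcrop 1→Outcrop 3) = (221484.1, 816.8, -194483).
So ∂z/∂x = −n_x/n_z = 1.138835 and ∂z/∂y = −n_y/n_z = 0.004200.
Intercept c from Outcrop 1: 381.2 − 115.02 − 6.06 = 260.11.
At (1691, 1395): z = 1925.8 + 5.9 + 260.11 = 2191.7 ft.

2191.7 ft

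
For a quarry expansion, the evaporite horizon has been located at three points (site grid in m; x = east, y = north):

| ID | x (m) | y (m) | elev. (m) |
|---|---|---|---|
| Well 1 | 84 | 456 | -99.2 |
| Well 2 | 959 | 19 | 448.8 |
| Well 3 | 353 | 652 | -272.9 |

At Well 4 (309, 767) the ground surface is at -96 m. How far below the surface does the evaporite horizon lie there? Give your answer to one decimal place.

Two edge vectors: Well 1→Well 2 = (875, -437, 548), Well 1→Well 3 = (269, 196, -173.7).
Normal n = (Well 1→Well 2) × (Well 1→Well 3) = (-31501.1, 299399.5, 289053).
So ∂z/∂x = −n_x/n_z = 0.10898 and ∂z/∂y = −n_y/n_z = −1.03579.
Intercept c from Well 1: -99.2 − 9.15 + 472.32 = 363.97.
At (309, 767): z_contact = 33.67 − 794.45 + 363.97 = -396.81 m.
Depth below ground = -96 − (-396.81) = 300.8 m.

300.8 m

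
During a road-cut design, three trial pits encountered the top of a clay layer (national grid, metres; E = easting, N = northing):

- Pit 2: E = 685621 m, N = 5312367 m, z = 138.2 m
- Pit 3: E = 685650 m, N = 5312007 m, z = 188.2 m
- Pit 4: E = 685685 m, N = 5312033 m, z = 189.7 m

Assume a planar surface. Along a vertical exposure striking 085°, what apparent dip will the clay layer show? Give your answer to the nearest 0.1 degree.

Let the plane be z = a·E + b·N + c.
Pit 3−Pit 2: 29a − 360b = 50;  Pit 4−Pit 2: 64a − 334b = 51.5.
Solving gives a = 0.13779, b = −0.12779.
Unit vector along 085° is (sin 85°, cos 85°) = (0.9962, 0.0872).
Slope in that direction = a·(0.9962) + b·(0.0872) = 0.12612.
Apparent dip = arctan|0.12612| = 7.2° (true dip is 10.6°, so apparent ≤ true as expected).

7.2°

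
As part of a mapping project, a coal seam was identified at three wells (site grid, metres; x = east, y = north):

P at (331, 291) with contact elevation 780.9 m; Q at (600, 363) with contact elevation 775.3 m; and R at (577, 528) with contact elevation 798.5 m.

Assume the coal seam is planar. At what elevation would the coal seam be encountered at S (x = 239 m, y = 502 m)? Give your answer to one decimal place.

Two edge vectors: P→Q = (269, 72, -5.6), P→R = (246, 237, 17.6).
Normal n = (P→Q) × (P→R) = (2594.4, -6112, 46041).
So ∂z/∂x = −n_x/n_z = −0.05635 and ∂z/∂y = −n_y/n_z = 0.13275.
Intercept c from P: 780.9 + 18.65 − 38.63 = 760.92.
At (239, 502): z = −13.5 + 66.6 + 760.92 = 814.1 m.

814.1 m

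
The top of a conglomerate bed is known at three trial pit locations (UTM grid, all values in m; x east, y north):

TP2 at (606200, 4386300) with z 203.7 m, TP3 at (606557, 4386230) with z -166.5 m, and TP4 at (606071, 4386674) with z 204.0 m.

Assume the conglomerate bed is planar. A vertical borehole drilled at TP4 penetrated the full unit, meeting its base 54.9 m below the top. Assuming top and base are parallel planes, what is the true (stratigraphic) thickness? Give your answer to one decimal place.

Two edge vectors: TP2→TP3 = (357, -70, -370.2), TP2→TP4 = (-129, 374, 0.3).
Normal n = (TP2→TP3) × (TP2→TP4) = (138433.8, 47648.7, 124488).
So ∂z/∂x = −n_x/n_z = −1.11203 and ∂z/∂y = −n_y/n_z = −0.38276.
|∇z| = √(a²+b²) = 1.17605, so dip δ = arctan(1.17605) = 49.63°.
True thickness = vertical thickness × cos δ = 54.9 × cos 49.63° = 35.6 m.

35.6 m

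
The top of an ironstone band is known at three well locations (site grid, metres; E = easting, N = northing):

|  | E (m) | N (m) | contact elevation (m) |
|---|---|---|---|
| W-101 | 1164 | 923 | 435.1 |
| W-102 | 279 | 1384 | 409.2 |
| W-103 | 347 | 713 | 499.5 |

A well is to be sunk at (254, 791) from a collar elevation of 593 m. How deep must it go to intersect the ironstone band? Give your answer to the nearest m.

Two edge vectors: W-101→W-102 = (-885, 461, -25.9), W-101→W-103 = (-817, -210, 64.4).
Normal n = (W-101→W-102) × (W-101→W-103) = (24249.4, 78154.3, 562487).
So ∂z/∂E = −n_x/n_z = −0.04311 and ∂z/∂N = −n_y/n_z = −0.13894.
Intercept c from W-101: 435.1 + 50.18 + 128.25 = 613.53.
At (254, 791): z_contact = −11.0 − 109.9 + 613.53 = 492.7 m.
Depth below ground = 593 − 492.7 = 100 m.

100 m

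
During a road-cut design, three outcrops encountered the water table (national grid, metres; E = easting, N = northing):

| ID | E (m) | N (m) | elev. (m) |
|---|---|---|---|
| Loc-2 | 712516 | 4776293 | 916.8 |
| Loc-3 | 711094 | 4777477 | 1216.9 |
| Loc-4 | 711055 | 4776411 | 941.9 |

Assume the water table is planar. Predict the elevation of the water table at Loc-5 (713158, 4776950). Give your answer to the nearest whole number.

Two edge vectors: Loc-2→Loc-3 = (-1422, 1184, 300.1), Loc-2→Loc-4 = (-1461, 118, 25.1).
Normal n = (Loc-2→Loc-3) × (Loc-2→Loc-4) = (-5693.4, -402753.9, 1562028).
So ∂z/∂E = −n_x/n_z = 0.00364488 and ∂z/∂N = −n_y/n_z = 0.25784038.
Intercept c from Loc-2: 916.8 − 2597.03 − 1231521.22 = −1233201.46.
At (713158, 4776950): z = 2599.4 + 1231690.6 − 1233201.46 = 1088.5 m.

1089 m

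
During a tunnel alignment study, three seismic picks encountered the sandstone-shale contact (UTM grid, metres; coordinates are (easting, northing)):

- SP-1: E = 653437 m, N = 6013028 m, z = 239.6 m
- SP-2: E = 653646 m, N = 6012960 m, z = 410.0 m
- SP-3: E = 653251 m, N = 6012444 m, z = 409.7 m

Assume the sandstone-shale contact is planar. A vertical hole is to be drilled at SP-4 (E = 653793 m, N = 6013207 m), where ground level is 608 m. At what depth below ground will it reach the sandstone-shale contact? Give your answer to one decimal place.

225.3 m

Let the plane be z = a·E + b·N + c.
SP-2−SP-1: 209a − 68b = 170.4;  SP-3−SP-1: −186a − 584b = 170.1.
Solving gives a = 0.652889298, b = −0.499207893.
Then c = 239.6 − a·653437 − b·6013028 = 2575368.61.
At (653793, 6013207): z_contact = 426854.45 − 3001840.40 + 2575368.61 = 382.67 m.
Depth below ground = 608 − 382.67 = 225.3 m.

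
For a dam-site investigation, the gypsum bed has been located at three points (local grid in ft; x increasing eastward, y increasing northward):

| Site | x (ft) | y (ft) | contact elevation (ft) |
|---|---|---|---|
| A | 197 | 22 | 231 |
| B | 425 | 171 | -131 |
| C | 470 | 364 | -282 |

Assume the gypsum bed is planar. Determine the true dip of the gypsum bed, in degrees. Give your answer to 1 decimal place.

53.7°

Let the plane be z = a·x + b·y + c.
B−A: 228a + 149b = −362;  C−A: 273a + 342b = −513.
Solving gives a = −1.26993, b = −0.48629.
Gradient magnitude |∇z| = √(a² + b²) = √(1.61271 + 0.23647) = 1.35985.
True dip = arctan(1.35985) = 53.7°, dipping toward ENE (azimuth ≈ 069°).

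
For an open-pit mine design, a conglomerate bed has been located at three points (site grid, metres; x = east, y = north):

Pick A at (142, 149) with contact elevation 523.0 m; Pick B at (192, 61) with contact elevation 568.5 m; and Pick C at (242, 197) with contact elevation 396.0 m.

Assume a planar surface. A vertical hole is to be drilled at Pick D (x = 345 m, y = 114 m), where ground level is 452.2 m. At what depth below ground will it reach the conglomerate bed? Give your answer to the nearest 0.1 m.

Let the plane be z = a·x + b·y + c.
Pick B−Pick A: 50a − 88b = 45.5;  Pick C−Pick A: 100a + 48b = −127.
Solving gives a = −0.80286, b = −0.97321.
Then c = 523 − a·142 − b·149 = 782.01.
At (345, 114): z_contact = −276.99 − 110.95 + 782.01 = 394.08 m.
Depth below ground = 452.2 − 394.08 = 58.1 m.

58.1 m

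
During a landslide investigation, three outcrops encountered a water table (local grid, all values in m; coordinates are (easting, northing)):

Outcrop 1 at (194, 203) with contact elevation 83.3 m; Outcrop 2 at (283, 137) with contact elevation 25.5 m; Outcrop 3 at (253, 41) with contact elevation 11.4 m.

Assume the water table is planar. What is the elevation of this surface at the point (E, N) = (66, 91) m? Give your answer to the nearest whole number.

108 m

Let the plane be z = a·E + b·N + c.
Outcrop 2−Outcrop 1: 89a − 66b = −57.8;  Outcrop 3−Outcrop 1: 59a − 162b = −71.9.
Solving gives a = −0.43883, b = 0.28401.
Then c = 83.3 − a·194 − b·203 = 110.78.
At (66, 91): z = −29.0 + 25.8 + 110.78 = 107.7 m.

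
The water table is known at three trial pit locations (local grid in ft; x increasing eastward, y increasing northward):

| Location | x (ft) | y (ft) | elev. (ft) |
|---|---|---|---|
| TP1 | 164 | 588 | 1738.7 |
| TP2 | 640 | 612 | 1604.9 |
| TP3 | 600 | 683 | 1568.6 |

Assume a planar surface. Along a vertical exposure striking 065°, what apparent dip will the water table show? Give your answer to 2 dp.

Two edge vectors: TP1→TP2 = (476, 24, -133.8), TP1→TP3 = (436, 95, -170.1).
Normal n = (TP1→TP2) × (TP1→TP3) = (8628.6, 22630.8, 34756).
So ∂z/∂x = −n_x/n_z = −0.24826 and ∂z/∂y = −n_y/n_z = −0.65113.
Unit vector along 065° is (sin 65°, cos 65°) = (0.9063, 0.4226).
Slope in that direction = a·(0.9063) + b·(0.4226) = −0.50018.
Apparent dip = arctan|0.50018| = 26.57° (true dip is 34.9°, so apparent ≤ true as expected).

26.57°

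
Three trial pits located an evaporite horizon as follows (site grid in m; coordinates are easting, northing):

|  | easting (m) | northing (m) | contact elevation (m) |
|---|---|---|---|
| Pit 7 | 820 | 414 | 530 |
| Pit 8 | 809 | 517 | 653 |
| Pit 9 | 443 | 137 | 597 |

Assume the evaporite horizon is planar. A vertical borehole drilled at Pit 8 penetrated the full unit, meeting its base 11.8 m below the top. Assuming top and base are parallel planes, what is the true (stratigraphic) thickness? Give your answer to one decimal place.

Two edge vectors: Pit 7→Pit 8 = (-11, 103, 123), Pit 7→Pit 9 = (-377, -277, 67).
Normal n = (Pit 7→Pit 8) × (Pit 7→Pit 9) = (40972, -45634, 41878).
So ∂z/∂easting = −n_x/n_z = −0.97837 and ∂z/∂northing = −n_y/n_z = 1.08969.
|∇z| = √(a²+b²) = 1.46445, so dip δ = arctan(1.46445) = 55.67°.
True thickness = vertical thickness × cos δ = 11.8 × cos 55.67° = 6.7 m.

6.7 m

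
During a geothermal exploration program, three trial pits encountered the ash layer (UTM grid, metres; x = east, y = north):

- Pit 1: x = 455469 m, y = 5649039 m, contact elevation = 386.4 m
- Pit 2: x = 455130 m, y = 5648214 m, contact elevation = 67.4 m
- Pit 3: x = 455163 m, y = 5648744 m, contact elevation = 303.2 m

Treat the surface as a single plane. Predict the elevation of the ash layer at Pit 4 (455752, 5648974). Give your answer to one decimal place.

Let the plane be z = a·x + b·y + c.
Pit 2−Pit 1: −339a − 825b = −319;  Pit 3−Pit 1: −306a − 295b = −83.2.
Solving gives a = −0.167043852, b = 0.455306504.
Then c = 386.4 − a·455469 − b·5649039 = −2495574.50.
At (455752, 5648974): z = −76130.6 + 2572014.6 − 2495574.50 = 309.5 m.

309.5 m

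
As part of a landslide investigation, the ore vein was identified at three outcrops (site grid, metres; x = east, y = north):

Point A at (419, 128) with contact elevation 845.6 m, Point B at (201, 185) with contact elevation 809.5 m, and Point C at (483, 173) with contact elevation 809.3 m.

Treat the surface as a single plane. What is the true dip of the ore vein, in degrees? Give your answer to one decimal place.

37.2°

Let the plane be z = a·x + b·y + c.
Point B−Point A: −218a + 57b = −36.1;  Point C−Point A: 64a + 45b = −36.3.
Solving gives a = −0.03304, b = −0.75968.
Gradient magnitude |∇z| = √(a² + b²) = √(0.00109 + 0.57712) = 0.76040.
True dip = arctan(0.76040) = 37.2°, dipping toward N (azimuth ≈ 002°).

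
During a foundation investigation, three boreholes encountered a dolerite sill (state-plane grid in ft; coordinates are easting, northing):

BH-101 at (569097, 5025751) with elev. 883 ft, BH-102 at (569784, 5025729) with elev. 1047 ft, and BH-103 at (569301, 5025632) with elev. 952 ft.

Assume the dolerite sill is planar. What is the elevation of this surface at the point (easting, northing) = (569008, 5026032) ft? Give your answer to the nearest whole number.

812 ft

Two edge vectors: BH-101→BH-102 = (687, -22, 164), BH-101→BH-103 = (204, -119, 69).
Normal n = (BH-101→BH-102) × (BH-101→BH-103) = (17998, -13947, -77265).
So ∂z/∂easting = −n_x/n_z = 0.23293859 and ∂z/∂northing = −n_y/n_z = −0.18050864.
Intercept c from BH-101: 883 − 132564.65 + 907191.47 = 775509.82.
At (569008, 5026032): z = 132543.9 − 907242.2 + 775509.82 = 811.5 ft.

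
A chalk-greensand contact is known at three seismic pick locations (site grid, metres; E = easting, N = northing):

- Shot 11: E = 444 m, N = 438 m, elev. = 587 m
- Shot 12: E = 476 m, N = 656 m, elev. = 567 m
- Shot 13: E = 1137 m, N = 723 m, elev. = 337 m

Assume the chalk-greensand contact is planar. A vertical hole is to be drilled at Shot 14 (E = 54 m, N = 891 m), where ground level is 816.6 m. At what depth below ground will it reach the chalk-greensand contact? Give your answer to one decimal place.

Let the plane be z = a·E + b·N + c.
Shot 12−Shot 11: 32a + 218b = −20;  Shot 13−Shot 11: 693a + 285b = −250.
Solving gives a = −0.343773, b = −0.041281.
Then c = 587 − a·444 − b·438 = 757.72.
At (54, 891): z_contact = −18.56 − 36.78 + 757.72 = 702.37 m.
Depth below ground = 816.6 − 702.37 = 114.2 m.

114.2 m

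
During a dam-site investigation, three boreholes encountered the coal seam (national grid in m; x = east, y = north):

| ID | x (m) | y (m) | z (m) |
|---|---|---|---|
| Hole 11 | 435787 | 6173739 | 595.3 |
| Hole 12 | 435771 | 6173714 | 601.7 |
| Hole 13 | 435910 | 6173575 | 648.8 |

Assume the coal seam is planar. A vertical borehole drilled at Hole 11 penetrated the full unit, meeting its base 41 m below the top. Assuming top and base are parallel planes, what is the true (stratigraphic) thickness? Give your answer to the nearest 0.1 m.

Two edge vectors: Hole 11→Hole 12 = (-16, -25, 6.4), Hole 11→Hole 13 = (123, -164, 53.5).
Normal n = (Hole 11→Hole 12) × (Hole 11→Hole 13) = (-287.9, 1643.2, 5699).
So ∂z/∂x = −n_x/n_z = 0.05052 and ∂z/∂y = −n_y/n_z = −0.28833.
|∇z| = √(a²+b²) = 0.29272, so dip δ = arctan(0.29272) = 16.32°.
True thickness = vertical thickness × cos δ = 41 × cos 16.32° = 39.3 m.

39.3 m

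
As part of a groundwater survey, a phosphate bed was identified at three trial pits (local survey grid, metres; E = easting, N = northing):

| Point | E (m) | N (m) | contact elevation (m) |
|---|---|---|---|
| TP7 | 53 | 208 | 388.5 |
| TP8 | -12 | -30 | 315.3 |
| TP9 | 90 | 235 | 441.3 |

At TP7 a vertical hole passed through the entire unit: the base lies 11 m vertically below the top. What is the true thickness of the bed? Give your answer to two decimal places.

6.09 m

Let the plane be z = a·E + b·N + c.
TP8−TP7: −65a − 238b = −73.2;  TP9−TP7: 37a + 27b = 52.8.
Solving gives a = 1.50191, b = −0.10262.
|∇z| = √(a²+b²) = 1.50542, so dip δ = arctan(1.50542) = 56.41°.
True thickness = vertical thickness × cos δ = 11 × cos 56.41° = 6.09 m.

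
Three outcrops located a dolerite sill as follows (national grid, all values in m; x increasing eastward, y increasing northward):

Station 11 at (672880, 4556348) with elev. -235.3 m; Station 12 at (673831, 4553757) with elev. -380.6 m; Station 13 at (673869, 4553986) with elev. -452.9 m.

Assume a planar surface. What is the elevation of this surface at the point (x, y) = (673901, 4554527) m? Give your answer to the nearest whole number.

Let the plane be z = a·x + b·y + c.
Station 12−Station 11: 951a − 2591b = −145.3;  Station 13−Station 11: 989a − 2362b = −217.6.
Solving gives a = −0.69758757, b = −0.19996363.
Then c = -235.3 − a·672880 − b·4556348 = 1380261.33.
At (673901, 4554527): z = −470105.0 − 910739.8 + 1380261.33 = -583.4 m.

-583 m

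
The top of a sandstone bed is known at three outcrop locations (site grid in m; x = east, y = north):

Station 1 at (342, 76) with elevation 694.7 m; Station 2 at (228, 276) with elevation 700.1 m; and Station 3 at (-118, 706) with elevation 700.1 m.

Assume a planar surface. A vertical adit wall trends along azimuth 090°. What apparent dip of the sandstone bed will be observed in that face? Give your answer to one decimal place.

Let the plane be z = a·x + b·y + c.
Station 2−Station 1: −114a + 200b = 5.4;  Station 3−Station 1: −460a + 630b = 5.4.
Solving gives a = 0.11506, b = 0.09259.
Unit vector along 090° is (sin 90°, cos 90°) = (1.0000, 0.0000).
Slope in that direction = a·(1.0000) + b·(0.0000) = 0.11506.
Apparent dip = arctan|0.11506| = 6.6° (true dip is 8.4°, so apparent ≤ true as expected).

6.6°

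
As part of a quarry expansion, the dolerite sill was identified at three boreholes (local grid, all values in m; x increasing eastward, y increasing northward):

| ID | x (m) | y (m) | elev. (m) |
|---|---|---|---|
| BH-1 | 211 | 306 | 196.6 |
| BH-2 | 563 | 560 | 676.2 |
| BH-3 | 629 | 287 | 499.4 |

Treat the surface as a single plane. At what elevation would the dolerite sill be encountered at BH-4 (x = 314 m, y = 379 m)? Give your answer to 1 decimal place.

335.8 m

Two edge vectors: BH-1→BH-2 = (352, 254, 479.6), BH-1→BH-3 = (418, -19, 302.8).
Normal n = (BH-1→BH-2) × (BH-1→BH-3) = (86023.6, 93887.2, -112860).
So ∂z/∂x = −n_x/n_z = 0.76222 and ∂z/∂y = −n_y/n_z = 0.83189.
Intercept c from BH-1: 196.6 − 160.83 − 254.56 = −218.79.
At (314, 379): z = 239.3 + 315.3 − 218.79 = 335.8 m.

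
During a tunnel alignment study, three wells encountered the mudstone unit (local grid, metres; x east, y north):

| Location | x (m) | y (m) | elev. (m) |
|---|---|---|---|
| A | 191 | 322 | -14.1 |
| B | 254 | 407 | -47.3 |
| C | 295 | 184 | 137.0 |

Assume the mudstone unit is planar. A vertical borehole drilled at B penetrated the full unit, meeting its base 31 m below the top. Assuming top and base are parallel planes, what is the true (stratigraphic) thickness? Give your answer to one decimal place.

23.3 m

Let the plane be z = a·x + b·y + c.
B−A: 63a + 85b = −33.2;  C−A: 104a − 138b = 151.1.
Solving gives a = 0.47119, b = −0.73983.
|∇z| = √(a²+b²) = 0.87713, so dip δ = arctan(0.87713) = 41.26°.
True thickness = vertical thickness × cos δ = 31 × cos 41.26° = 23.3 m.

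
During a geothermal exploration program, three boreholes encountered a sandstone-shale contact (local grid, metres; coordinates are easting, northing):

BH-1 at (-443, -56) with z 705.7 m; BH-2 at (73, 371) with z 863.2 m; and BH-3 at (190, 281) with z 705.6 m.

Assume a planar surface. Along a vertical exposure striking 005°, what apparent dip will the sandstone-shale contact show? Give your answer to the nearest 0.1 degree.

Let the plane be z = a·easting + b·northing + c.
BH-2−BH-1: 516a + 427b = 157.5;  BH-3−BH-1: 633a + 337b = −0.1.
Solving gives a = −0.55105, b = 1.03475.
Unit vector along 005° is (sin 5°, cos 5°) = (0.0872, 0.9962).
Slope in that direction = a·(0.0872) + b·(0.9962) = 0.98279.
Apparent dip = arctan|0.98279| = 44.5° (true dip is 49.5°, so apparent ≤ true as expected).

44.5°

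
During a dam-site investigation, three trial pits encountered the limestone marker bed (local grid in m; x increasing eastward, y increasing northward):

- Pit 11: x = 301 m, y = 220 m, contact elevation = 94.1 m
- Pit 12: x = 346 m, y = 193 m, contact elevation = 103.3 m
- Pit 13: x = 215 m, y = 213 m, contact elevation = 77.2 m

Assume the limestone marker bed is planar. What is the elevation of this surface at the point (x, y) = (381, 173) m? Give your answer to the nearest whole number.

Two edge vectors: Pit 11→Pit 12 = (45, -27, 9.2), Pit 11→Pit 13 = (-86, -7, -16.9).
Normal n = (Pit 11→Pit 12) × (Pit 11→Pit 13) = (520.7, -30.7, -2637).
So ∂z/∂x = −n_x/n_z = 0.19746 and ∂z/∂y = −n_y/n_z = −0.01164.
Intercept c from Pit 11: 94.1 − 59.44 + 2.56 = 37.23.
At (381, 173): z = 75.2 − 2.0 + 37.23 = 110.4 m.

110 m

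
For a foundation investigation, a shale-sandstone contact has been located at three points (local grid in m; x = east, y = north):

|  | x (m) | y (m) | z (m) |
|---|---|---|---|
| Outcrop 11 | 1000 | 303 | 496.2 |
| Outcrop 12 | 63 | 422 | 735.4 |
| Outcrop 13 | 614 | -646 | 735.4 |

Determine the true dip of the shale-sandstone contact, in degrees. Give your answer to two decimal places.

Two edge vectors: Outcrop 11→Outcrop 12 = (-937, 119, 239.2), Outcrop 11→Outcrop 13 = (-386, -949, 239.2).
Normal n = (Outcrop 11→Outcrop 12) × (Outcrop 11→Outcrop 13) = (255465.6, 131799.2, 935147).
So ∂z/∂x = −n_x/n_z = −0.27318 and ∂z/∂y = −n_y/n_z = −0.14094.
Gradient magnitude |∇z| = √(a² + b²) = √(0.07463 + 0.01986) = 0.30740.
True dip = arctan(0.30740) = 17.09°, dipping toward ENE (azimuth ≈ 063°).

17.09°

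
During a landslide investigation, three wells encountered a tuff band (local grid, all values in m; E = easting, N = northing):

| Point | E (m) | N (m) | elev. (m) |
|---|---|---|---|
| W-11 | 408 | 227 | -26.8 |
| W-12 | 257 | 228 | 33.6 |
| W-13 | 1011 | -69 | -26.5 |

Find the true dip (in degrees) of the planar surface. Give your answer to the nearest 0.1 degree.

42.6°

Let the plane be z = a·E + b·N + c.
W-12−W-11: −151a + 1b = 60.4;  W-13−W-11: 603a − 296b = 0.3.
Solving gives a = −0.40548, b = −0.82704.
Gradient magnitude |∇z| = √(a² + b²) = √(0.16441 + 0.68399) = 0.92109.
True dip = arctan(0.92109) = 42.6°, dipping toward NNE (azimuth ≈ 026°).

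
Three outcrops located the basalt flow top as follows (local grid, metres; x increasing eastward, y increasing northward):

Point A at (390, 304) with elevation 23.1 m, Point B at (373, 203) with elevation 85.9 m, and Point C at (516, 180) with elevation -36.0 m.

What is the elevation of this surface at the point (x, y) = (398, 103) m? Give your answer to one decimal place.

Two edge vectors: Point A→Point B = (-17, -101, 62.8), Point A→Point C = (126, -124, -59.1).
Normal n = (Point A→Point B) × (Point A→Point C) = (13756.3, 6908.1, 14834).
So ∂z/∂x = −n_x/n_z = −0.92735 and ∂z/∂y = −n_y/n_z = −0.46569.
Intercept c from Point A: 23.1 + 361.67 + 141.57 = 526.34.
At (398, 103): z = −369.1 − 48.0 + 526.34 = 109.3 m.

109.3 m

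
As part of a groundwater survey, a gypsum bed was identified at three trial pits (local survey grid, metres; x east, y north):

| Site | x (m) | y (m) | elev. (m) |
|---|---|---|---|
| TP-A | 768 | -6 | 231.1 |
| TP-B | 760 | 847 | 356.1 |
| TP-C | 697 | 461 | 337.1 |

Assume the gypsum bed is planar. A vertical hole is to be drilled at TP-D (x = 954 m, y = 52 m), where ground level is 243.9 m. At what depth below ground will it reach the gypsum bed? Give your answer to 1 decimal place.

109.5 m

Two edge vectors: TP-A→TP-B = (-8, 853, 125), TP-A→TP-C = (-71, 467, 106).
Normal n = (TP-A→TP-B) × (TP-A→TP-C) = (32043, -8027, 56827).
So ∂z/∂x = −n_x/n_z = −0.56387 and ∂z/∂y = −n_y/n_z = 0.14125.
Intercept c from TP-A: 231.1 + 433.05 + 0.85 = 665.00.
At (954, 52): z_contact = −537.93 + 7.35 + 665.00 = 134.41 m.
Depth below ground = 243.9 − 134.41 = 109.5 m.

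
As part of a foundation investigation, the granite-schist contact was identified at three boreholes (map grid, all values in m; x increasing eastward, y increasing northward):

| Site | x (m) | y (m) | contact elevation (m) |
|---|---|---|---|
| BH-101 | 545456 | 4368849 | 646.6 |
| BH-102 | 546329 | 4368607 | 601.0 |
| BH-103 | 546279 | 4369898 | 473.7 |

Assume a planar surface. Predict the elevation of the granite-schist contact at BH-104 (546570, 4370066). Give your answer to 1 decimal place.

433.2 m

Let the plane be z = a·x + b·y + c.
BH-102−BH-101: 873a − 242b = −45.6;  BH-103−BH-101: 823a + 1049b = −172.9.
Solving gives a = −0.080431197, b = −0.101720805.
Then c = 646.6 − a·545456 − b·4368849 = 488921.12.
At (546570, 4370066): z = −43961.3 − 444526.6 + 488921.12 = 433.2 m.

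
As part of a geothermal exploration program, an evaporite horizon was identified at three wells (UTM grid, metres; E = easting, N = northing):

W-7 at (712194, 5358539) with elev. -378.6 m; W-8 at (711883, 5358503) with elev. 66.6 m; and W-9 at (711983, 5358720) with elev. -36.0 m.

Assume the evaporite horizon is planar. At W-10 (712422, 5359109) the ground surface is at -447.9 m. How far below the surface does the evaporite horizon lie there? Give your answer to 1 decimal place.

149.8 m

Let the plane be z = a·E + b·N + c.
W-8−W-7: −311a − 36b = 445.2;  W-9−W-7: −211a + 181b = 342.6.
Solving gives a = −1.454361607, b = 0.197401662.
Then c = -378.6 − a·712194 − b·5358539 = −22375.50.
At (712422, 5359109): z_contact = −1036119.20 + 1057897.03 − 22375.50 = -597.68 m.
Depth below ground = -447.9 − (-597.68) = 149.8 m.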